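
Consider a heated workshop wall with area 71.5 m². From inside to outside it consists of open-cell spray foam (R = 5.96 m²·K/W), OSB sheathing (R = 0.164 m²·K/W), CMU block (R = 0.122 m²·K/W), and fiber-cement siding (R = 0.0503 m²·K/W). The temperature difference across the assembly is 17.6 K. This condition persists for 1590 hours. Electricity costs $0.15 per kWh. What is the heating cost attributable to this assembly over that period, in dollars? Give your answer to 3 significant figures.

47.7 dollars

R_total = 5.96 + 0.164 + 0.122 + 0.0503 = 6.296 m²·K/W
Q = 71.5 × 17.6 / 6.296 = 199.9 W
E = 199.9 W × 1590 h / 1000 = 317.8 kWh
Cost = 317.8 × 0.15 = $47.67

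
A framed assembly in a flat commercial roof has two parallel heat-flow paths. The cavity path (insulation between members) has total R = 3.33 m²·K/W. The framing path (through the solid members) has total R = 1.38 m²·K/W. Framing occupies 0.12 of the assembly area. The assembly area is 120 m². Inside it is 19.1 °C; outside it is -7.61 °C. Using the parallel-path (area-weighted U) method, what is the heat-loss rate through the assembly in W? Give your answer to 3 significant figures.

1130 W

U_eff = 0.88/3.33 + 0.12/1.38 = 0.2643 + 0.08696 = 0.3512
R_eff = 1/U_eff = 2.847 m²·K/W
Q = 120 × (19.1 − (-7.61)) / 2.847 = 1126 W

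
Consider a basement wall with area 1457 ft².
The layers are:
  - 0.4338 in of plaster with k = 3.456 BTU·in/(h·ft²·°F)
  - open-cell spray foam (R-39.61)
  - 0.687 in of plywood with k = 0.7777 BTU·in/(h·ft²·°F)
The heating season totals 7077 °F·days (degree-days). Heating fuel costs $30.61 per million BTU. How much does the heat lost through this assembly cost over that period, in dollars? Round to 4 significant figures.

186.5 dollars

0.4338/3.456 = 0.12552
0.687/0.7777 = 0.88337
R_total = 0.12552 + 39.61 + 0.88337 = 40.619 ft²·°F·h/BTU
E = A × HDD × 24 / R = 1457 × 7077 × 24 / 40.619 = 6092400 BTU
Cost = 6092400/10⁶ × 30.61 = $186.49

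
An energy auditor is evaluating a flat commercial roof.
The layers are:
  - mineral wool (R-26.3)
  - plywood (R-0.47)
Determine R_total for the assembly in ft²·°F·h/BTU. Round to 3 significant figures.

R_total = 26.3 + 0.47 = 26.77 ft²·°F·h/BTU

26.8 ft²·°F·h/BTU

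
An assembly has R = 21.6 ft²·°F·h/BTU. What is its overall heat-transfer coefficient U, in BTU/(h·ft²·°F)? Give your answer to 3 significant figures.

U = 1/R = 1/21.6 = 0.0463

0.0463 BTU/(h·ft²·°F)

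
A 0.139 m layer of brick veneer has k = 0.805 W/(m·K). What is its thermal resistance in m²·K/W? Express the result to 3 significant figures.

R = L/k = 0.139/0.805 = 0.1727 m²·K/W

0.173 m²·K/W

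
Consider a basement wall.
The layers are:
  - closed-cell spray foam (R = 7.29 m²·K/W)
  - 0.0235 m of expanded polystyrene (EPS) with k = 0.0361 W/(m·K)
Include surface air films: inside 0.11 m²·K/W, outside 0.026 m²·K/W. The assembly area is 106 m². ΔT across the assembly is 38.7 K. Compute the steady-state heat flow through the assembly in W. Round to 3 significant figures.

0.0235/0.0361 = 0.651
R_total = 0.11 + 7.29 + 0.651 + 0.026 = 8.077 m²·K/W
Q = A·ΔT/R = 106 × 38.7 / 8.077 = 507.9 W

508 W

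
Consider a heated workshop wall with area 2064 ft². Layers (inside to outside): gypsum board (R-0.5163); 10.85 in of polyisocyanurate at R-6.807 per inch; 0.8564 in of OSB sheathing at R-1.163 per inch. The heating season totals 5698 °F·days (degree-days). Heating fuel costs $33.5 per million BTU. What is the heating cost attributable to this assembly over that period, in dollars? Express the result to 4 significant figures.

125.5 dollars

10.85 × 6.807 = 73.856
0.8564 × 1.163 = 0.99599
R_total = 0.5163 + 73.856 + 0.99599 = 75.368 ft²·°F·h/BTU
E = A × HDD × 24 / R = 2064 × 5698 × 24 / 75.368 = 3745000 BTU
Cost = 3745000/10⁶ × 33.5 = $125.46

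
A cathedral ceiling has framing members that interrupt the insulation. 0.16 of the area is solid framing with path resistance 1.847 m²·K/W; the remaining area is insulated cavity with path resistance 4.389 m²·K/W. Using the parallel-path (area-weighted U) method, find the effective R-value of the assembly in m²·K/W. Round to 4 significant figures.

3.597 m²·K/W

U_eff = 0.84/4.389 + 0.16/1.847 = 0.19139 + 0.086627 = 0.27801
R_eff = 1/U_eff = 3.5969 m²·K/W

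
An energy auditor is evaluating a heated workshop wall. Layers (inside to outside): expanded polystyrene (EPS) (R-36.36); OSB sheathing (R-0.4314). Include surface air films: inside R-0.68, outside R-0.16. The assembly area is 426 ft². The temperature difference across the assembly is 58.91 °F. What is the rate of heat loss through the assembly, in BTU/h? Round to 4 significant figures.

R_total = 0.68 + 36.36 + 0.4314 + 0.16 = 37.631 ft²·°F·h/BTU
Q = A·ΔT/R = 426 × 58.91 / 37.631 = 666.88 BTU/h

666.9 BTU/h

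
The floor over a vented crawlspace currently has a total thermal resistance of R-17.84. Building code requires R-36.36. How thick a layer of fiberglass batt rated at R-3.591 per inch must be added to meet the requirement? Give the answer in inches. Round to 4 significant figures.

ΔR = 36.36 − 17.84 = 18.52 ft²·°F·h/BTU
L = ΔR / (R/in) = 18.52/3.591 = 5.1573 in

5.157 in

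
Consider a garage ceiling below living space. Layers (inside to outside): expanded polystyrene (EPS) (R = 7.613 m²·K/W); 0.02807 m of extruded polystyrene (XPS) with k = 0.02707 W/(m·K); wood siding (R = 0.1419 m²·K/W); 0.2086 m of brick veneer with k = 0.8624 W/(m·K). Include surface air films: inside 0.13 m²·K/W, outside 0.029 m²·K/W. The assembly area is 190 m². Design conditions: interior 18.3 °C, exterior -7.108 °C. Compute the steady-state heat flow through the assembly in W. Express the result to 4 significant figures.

525.1 W

0.02807/0.02707 = 1.0369
0.2086/0.8624 = 0.24188
R_total = 0.13 + 7.613 + 1.0369 + 0.1419 + 0.24188 + 0.029 = 9.1927 m²·K/W
Q = A·ΔT/R = 190 × (18.3 − (-7.108)) / 9.1927 = 525.15 W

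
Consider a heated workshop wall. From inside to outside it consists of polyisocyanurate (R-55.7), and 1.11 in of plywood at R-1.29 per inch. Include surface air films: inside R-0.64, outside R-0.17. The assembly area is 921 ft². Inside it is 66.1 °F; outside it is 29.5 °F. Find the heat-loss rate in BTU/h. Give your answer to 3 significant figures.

582 BTU/h

1.11 × 1.29 = 1.432
R_total = 0.64 + 55.7 + 1.432 + 0.17 = 57.94 ft²·°F·h/BTU
Q = A·ΔT/R = 921 × (66.1 − 29.5) / 57.94 = 581.8 BTU/h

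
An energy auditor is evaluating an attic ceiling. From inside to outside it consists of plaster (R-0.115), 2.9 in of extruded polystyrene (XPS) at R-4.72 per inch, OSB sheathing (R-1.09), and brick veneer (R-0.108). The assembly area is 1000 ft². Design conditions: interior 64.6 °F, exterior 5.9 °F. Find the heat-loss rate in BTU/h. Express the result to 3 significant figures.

3910 BTU/h

2.9 × 4.72 = 13.69
R_total = 0.115 + 13.69 + 1.09 + 0.108 = 15 ft²·°F·h/BTU
Q = A·ΔT/R = 1000 × (64.6 − 5.9) / 15 = 3913 BTU/h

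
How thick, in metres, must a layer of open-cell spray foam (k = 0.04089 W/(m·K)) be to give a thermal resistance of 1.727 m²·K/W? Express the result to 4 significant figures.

0.07062 m

L = R·k = 1.727 × 0.04089 = 0.070617 m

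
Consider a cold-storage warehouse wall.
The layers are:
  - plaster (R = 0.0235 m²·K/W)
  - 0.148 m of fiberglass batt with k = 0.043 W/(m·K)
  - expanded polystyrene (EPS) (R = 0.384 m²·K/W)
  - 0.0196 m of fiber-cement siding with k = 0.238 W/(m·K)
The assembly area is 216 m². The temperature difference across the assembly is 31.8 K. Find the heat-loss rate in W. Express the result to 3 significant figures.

0.148/0.043 = 3.442
0.0196/0.238 = 0.08235
R_total = 0.0235 + 3.442 + 0.384 + 0.08235 = 3.932 m²·K/W
Q = A·ΔT/R = 216 × 31.8 / 3.932 = 1747 W

1750 W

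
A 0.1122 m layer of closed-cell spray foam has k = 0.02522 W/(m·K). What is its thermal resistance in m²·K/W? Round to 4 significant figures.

4.449 m²·K/W

R = L/k = 0.1122/0.02522 = 4.4489 m²·K/W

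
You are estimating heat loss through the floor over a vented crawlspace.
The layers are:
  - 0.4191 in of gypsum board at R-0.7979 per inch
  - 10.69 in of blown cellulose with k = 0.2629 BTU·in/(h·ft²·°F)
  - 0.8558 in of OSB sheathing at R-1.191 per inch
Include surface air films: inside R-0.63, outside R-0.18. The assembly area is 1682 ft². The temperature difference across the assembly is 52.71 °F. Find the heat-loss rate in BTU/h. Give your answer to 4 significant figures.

2070 BTU/h

0.4191 × 0.7979 = 0.3344
10.69/0.2629 = 40.662
0.8558 × 1.191 = 1.0193
R_total = 0.63 + 0.3344 + 40.662 + 1.0193 + 0.18 = 42.826 ft²·°F·h/BTU
Q = A·ΔT/R = 1682 × 52.71 / 42.826 = 2070.2 BTU/h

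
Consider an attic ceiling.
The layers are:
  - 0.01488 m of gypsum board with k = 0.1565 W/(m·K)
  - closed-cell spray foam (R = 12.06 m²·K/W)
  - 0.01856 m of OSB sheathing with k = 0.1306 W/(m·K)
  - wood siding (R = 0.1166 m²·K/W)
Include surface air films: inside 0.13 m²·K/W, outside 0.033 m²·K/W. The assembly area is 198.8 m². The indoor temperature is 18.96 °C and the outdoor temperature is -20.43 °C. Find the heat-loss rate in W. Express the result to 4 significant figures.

0.01488/0.1565 = 0.09508
0.01856/0.1306 = 0.14211
R_total = 0.13 + 0.09508 + 12.06 + 0.14211 + 0.1166 + 0.033 = 12.577 m²·K/W
Q = A·ΔT/R = 198.8 × (18.96 − (-20.43)) / 12.577 = 622.63 W

622.6 W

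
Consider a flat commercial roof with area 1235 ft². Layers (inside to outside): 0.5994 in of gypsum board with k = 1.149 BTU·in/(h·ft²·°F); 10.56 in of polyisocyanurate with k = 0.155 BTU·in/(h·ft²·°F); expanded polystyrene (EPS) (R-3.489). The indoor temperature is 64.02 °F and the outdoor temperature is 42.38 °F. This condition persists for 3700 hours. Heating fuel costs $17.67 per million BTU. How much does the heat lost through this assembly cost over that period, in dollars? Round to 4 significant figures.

24.22 dollars

0.5994/1.149 = 0.52167
10.56/0.155 = 68.129
R_total = 0.52167 + 68.129 + 3.489 = 72.14 ft²·°F·h/BTU
Q = 1235 × (64.02 − 42.38) / 72.14 = 370.47 BTU/h
E = 370.47 × 3700 = 1370700 BTU
Cost = 1370700/10⁶ × 17.67 = $24.221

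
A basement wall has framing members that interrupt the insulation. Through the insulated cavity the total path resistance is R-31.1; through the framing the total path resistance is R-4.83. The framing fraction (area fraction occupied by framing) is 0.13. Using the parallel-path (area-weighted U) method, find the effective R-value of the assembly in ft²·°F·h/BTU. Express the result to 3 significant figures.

U_eff = 0.87/31.1 + 0.13/4.83 = 0.02797 + 0.02692 = 0.05489
R_eff = 1/U_eff = 18.22 ft²·°F·h/BTU

18.2 ft²·°F·h/BTU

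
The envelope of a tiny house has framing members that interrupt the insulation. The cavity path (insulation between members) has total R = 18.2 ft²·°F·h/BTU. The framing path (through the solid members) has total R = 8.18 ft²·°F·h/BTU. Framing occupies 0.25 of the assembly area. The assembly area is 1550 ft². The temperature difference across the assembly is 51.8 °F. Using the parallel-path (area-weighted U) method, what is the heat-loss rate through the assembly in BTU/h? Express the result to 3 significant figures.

U_eff = 0.75/18.2 + 0.25/8.18 = 0.04121 + 0.03056 = 0.07177
R_eff = 1/U_eff = 13.93 ft²·°F·h/BTU
Q = 1550 × 51.8 / 13.93 = 5763 BTU/h

5760 BTU/h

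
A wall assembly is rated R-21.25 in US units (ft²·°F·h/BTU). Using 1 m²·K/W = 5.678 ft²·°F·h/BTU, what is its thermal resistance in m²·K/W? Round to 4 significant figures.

3.743 m²·K/W

R_SI = 21.25/5.678 = 3.7425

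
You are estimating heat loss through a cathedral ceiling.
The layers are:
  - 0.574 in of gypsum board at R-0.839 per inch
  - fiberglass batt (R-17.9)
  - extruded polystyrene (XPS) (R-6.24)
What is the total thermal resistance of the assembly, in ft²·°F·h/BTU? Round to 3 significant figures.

0.574 × 0.839 = 0.4816
R_total = 0.4816 + 17.9 + 6.24 = 24.62 ft²·°F·h/BTU

24.6 ft²·°F·h/BTU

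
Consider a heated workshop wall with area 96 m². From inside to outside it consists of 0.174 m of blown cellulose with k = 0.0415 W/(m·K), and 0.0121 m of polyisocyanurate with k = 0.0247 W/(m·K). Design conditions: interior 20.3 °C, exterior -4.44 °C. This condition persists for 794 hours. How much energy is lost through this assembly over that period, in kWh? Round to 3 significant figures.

403 kWh

0.174/0.0415 = 4.193
0.0121/0.0247 = 0.4899
R_total = 4.193 + 0.4899 = 4.683 m²·K/W
Q = 96 × (20.3 − (-4.44)) / 4.683 = 507.2 W
E = 507.2 W × 794 h / 1000 = 402.7 kWh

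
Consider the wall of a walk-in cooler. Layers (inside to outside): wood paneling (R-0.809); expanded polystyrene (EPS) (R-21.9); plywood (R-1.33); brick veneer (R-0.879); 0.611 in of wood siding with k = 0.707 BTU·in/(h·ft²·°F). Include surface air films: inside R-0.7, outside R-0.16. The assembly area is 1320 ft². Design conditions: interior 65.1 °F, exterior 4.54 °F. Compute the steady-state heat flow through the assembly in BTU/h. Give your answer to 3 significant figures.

0.611/0.707 = 0.8642
R_total = 0.7 + 0.809 + 21.9 + 1.33 + 0.879 + 0.8642 + 0.16 = 26.64 ft²·°F·h/BTU
Q = A·ΔT/R = 1320 × (65.1 − 4.54) / 26.64 = 3000 BTU/h

3000 BTU/h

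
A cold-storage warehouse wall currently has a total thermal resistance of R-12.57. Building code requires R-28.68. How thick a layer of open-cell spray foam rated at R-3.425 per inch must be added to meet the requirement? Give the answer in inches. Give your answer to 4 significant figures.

4.704 in

ΔR = 28.68 − 12.57 = 16.11 ft²·°F·h/BTU
L = ΔR / (R/in) = 16.11/3.425 = 4.7036 in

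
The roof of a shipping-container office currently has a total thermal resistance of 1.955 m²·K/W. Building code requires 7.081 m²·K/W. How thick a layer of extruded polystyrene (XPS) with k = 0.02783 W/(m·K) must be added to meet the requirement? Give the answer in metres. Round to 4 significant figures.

ΔR = 7.081 − 1.955 = 5.126 m²·K/W
L = ΔR × k = 5.126 × 0.02783 = 0.14266 m

0.1427 m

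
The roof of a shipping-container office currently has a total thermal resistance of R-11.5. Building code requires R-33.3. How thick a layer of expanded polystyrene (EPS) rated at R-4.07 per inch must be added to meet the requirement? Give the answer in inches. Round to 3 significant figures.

5.36 in

ΔR = 33.3 − 11.5 = 21.8 ft²·°F·h/BTU
L = ΔR / (R/in) = 21.8/4.07 = 5.356 in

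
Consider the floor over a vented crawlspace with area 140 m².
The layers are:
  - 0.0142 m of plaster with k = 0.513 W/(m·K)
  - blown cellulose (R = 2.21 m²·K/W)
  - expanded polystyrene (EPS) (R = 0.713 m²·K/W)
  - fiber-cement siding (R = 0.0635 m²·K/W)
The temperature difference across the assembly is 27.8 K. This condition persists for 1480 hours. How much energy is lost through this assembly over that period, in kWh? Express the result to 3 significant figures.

0.0142/0.513 = 0.02768
R_total = 0.02768 + 2.21 + 0.713 + 0.0635 = 3.014 m²·K/W
Q = 140 × 27.8 / 3.014 = 1291 W
E = 1291 W × 1480 h / 1000 = 1911 kWh

1910 kWh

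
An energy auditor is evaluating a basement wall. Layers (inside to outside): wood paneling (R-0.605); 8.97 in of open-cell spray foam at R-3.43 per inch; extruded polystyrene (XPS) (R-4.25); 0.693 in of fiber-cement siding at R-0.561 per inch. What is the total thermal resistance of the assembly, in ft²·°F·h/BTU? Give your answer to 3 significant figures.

36.0 ft²·°F·h/BTU

8.97 × 3.43 = 30.77
0.693 × 0.561 = 0.3888
R_total = 0.605 + 30.77 + 4.25 + 0.3888 = 36.01 ft²·°F·h/BTU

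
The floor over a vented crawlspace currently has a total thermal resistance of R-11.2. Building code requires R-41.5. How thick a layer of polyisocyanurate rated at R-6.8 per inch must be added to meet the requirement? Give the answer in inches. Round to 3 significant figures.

ΔR = 41.5 − 11.2 = 30.3 ft²·°F·h/BTU
L = ΔR / (R/in) = 30.3/6.8 = 4.456 in

4.46 in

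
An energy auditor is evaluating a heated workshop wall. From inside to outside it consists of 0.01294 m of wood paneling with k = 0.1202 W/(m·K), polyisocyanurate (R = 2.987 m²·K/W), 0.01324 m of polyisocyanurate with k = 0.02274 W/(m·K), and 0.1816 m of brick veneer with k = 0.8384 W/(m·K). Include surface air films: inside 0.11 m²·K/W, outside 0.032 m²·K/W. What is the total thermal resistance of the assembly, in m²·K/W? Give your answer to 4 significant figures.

4.035 m²·K/W

0.01294/0.1202 = 0.10765
0.01324/0.02274 = 0.58223
0.1816/0.8384 = 0.2166
R_total = 0.11 + 0.10765 + 2.987 + 0.58223 + 0.2166 + 0.032 = 4.0355 m²·K/W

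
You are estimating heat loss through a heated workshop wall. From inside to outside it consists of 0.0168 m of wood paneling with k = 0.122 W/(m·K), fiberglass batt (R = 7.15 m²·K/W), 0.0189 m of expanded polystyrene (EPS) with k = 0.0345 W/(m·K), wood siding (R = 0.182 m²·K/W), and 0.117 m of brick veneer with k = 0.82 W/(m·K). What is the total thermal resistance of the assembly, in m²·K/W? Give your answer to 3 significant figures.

8.16 m²·K/W

0.0168/0.122 = 0.1377
0.0189/0.0345 = 0.5478
0.117/0.82 = 0.1427
R_total = 0.1377 + 7.15 + 0.5478 + 0.182 + 0.1427 = 8.16 m²·K/W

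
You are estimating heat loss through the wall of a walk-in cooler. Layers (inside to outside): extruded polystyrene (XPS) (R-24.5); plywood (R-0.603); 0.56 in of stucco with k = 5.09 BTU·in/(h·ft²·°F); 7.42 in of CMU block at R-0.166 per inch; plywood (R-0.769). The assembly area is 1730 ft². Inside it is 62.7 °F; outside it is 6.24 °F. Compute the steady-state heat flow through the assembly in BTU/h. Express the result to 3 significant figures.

3590 BTU/h

0.56/5.09 = 0.11
7.42 × 0.166 = 1.232
R_total = 24.5 + 0.603 + 0.11 + 1.232 + 0.769 = 27.21 ft²·°F·h/BTU
Q = A·ΔT/R = 1730 × (62.7 − 6.24) / 27.21 = 3589 BTU/h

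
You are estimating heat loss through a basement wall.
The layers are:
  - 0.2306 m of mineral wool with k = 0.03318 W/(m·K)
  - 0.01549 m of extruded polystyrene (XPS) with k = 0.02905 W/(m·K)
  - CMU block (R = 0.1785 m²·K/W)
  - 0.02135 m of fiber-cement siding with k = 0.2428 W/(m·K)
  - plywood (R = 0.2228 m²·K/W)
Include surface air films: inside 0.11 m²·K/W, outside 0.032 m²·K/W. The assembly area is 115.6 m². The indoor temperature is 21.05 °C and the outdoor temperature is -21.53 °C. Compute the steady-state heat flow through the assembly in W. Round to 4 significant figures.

0.2306/0.03318 = 6.95
0.01549/0.02905 = 0.53322
0.02135/0.2428 = 0.087932
R_total = 0.11 + 6.95 + 0.53322 + 0.1785 + 0.087932 + 0.2228 + 0.032 = 8.1144 m²·K/W
Q = A·ΔT/R = 115.6 × (21.05 − (-21.53)) / 8.1144 = 606.6 W

606.6 W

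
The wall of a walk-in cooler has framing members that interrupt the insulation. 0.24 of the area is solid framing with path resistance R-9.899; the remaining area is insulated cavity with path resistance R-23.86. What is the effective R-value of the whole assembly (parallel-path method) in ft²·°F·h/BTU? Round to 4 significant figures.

U_eff = 0.76/23.86 + 0.24/9.899 = 0.031852 + 0.024245 = 0.056097
R_eff = 1/U_eff = 17.826 ft²·°F·h/BTU

17.83 ft²·°F·h/BTU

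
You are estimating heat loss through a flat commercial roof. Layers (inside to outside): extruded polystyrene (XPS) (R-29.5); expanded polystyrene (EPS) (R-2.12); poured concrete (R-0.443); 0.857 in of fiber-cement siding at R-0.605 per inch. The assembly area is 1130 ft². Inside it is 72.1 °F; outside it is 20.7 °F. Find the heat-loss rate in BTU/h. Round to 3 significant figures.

0.857 × 0.605 = 0.5185
R_total = 29.5 + 2.12 + 0.443 + 0.5185 = 32.58 ft²·°F·h/BTU
Q = A·ΔT/R = 1130 × (72.1 − 20.7) / 32.58 = 1783 BTU/h

1780 BTU/h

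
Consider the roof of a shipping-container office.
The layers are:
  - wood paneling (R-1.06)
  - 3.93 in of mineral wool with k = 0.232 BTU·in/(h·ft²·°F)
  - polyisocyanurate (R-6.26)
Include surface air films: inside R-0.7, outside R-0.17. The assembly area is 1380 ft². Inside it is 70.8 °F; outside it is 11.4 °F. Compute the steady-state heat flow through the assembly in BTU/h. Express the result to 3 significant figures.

3.93/0.232 = 16.94
R_total = 0.7 + 1.06 + 16.94 + 6.26 + 0.17 = 25.13 ft²·°F·h/BTU
Q = A·ΔT/R = 1380 × (70.8 − 11.4) / 25.13 = 3262 BTU/h

3260 BTU/h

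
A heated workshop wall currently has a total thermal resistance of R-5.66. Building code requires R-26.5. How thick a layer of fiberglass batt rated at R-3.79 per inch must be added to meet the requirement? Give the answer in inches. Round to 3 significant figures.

ΔR = 26.5 − 5.66 = 20.84 ft²·°F·h/BTU
L = ΔR / (R/in) = 20.84/3.79 = 5.499 in

5.50 in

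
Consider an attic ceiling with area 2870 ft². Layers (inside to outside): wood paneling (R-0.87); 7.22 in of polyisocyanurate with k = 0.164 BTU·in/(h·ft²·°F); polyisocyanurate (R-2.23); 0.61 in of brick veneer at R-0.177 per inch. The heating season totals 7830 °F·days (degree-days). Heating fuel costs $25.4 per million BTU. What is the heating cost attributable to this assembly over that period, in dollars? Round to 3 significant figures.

7.22/0.164 = 44.02
0.61 × 0.177 = 0.108
R_total = 0.87 + 44.02 + 2.23 + 0.108 = 47.23 ft²·°F·h/BTU
E = A × HDD × 24 / R = 2870 × 7830 × 24 / 47.23 = 11420000 BTU
Cost = 11420000/10⁶ × 25.4 = $290

290 dollars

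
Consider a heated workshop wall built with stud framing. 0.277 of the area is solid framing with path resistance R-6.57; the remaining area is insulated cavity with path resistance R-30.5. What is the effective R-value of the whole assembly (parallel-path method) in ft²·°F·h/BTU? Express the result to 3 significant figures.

15.2 ft²·°F·h/BTU

U_eff = 0.723/30.5 + 0.277/6.57 = 0.0237 + 0.04216 = 0.06587
R_eff = 1/U_eff = 15.18 ft²·°F·h/BTU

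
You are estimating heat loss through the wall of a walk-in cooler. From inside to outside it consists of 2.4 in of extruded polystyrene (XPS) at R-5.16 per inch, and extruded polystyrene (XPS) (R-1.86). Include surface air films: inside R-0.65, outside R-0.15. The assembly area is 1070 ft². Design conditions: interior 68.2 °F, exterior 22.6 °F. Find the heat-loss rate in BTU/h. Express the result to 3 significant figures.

2.4 × 5.16 = 12.38
R_total = 0.65 + 12.38 + 1.86 + 0.15 = 15.04 ft²·°F·h/BTU
Q = A·ΔT/R = 1070 × (68.2 − 22.6) / 15.04 = 3243 BTU/h

3240 BTU/h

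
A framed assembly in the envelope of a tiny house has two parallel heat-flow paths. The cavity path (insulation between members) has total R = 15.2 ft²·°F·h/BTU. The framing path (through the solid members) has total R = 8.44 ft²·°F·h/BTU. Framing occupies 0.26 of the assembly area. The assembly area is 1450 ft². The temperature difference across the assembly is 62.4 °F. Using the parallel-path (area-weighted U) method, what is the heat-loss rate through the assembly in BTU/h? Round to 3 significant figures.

U_eff = 0.74/15.2 + 0.26/8.44 = 0.04868 + 0.03081 = 0.07949
R_eff = 1/U_eff = 12.58 ft²·°F·h/BTU
Q = 1450 × 62.4 / 12.58 = 7192 BTU/h

7190 BTU/h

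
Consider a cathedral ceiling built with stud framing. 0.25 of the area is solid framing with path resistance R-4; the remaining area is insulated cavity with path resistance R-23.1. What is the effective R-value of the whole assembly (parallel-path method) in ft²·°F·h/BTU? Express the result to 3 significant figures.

10.5 ft²·°F·h/BTU

U_eff = 0.75/23.1 + 0.25/4 = 0.03247 + 0.0625 = 0.09497
R_eff = 1/U_eff = 10.53 ft²·°F·h/BTU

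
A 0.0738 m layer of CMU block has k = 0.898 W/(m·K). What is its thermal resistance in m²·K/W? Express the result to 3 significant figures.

0.0822 m²·K/W

R = L/k = 0.0738/0.898 = 0.08218 m²·K/W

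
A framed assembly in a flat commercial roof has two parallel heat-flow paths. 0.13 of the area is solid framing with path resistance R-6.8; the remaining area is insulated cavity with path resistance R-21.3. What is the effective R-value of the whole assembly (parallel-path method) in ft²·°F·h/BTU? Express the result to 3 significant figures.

U_eff = 0.87/21.3 + 0.13/6.8 = 0.04085 + 0.01912 = 0.05996
R_eff = 1/U_eff = 16.68 ft²·°F·h/BTU

16.7 ft²·°F·h/BTU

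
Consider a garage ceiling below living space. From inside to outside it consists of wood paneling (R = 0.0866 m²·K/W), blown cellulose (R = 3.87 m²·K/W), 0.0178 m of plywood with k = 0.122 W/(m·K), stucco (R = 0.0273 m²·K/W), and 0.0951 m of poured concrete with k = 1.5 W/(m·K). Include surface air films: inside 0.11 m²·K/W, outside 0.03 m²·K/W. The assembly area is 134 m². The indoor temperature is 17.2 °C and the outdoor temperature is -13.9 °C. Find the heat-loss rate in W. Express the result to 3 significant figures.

962 W

0.0178/0.122 = 0.1459
0.0951/1.5 = 0.0634
R_total = 0.11 + 0.0866 + 3.87 + 0.1459 + 0.0273 + 0.0634 + 0.03 = 4.333 m²·K/W
Q = A·ΔT/R = 134 × (17.2 − (-13.9)) / 4.333 = 961.7 W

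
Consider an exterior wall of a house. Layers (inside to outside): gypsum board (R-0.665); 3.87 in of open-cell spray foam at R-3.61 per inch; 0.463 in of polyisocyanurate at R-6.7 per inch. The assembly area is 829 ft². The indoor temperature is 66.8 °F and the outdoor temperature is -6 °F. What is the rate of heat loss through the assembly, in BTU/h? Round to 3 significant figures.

3.87 × 3.61 = 13.97
0.463 × 6.7 = 3.102
R_total = 0.665 + 13.97 + 3.102 = 17.74 ft²·°F·h/BTU
Q = A·ΔT/R = 829 × (66.8 − (-6)) / 17.74 = 3402 BTU/h

3400 BTU/h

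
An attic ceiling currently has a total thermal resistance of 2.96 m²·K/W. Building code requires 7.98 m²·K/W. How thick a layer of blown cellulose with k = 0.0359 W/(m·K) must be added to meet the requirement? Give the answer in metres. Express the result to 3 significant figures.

0.180 m

ΔR = 7.98 − 2.96 = 5.02 m²·K/W
L = ΔR × k = 5.02 × 0.0359 = 0.1802 m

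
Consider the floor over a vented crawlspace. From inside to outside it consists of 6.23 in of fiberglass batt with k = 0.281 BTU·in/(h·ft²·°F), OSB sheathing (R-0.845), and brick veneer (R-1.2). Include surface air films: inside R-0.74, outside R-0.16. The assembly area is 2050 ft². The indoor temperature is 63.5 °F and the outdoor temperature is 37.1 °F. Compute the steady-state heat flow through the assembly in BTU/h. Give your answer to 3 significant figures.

6.23/0.281 = 22.17
R_total = 0.74 + 22.17 + 0.845 + 1.2 + 0.16 = 25.12 ft²·°F·h/BTU
Q = A·ΔT/R = 2050 × (63.5 − 37.1) / 25.12 = 2155 BTU/h

2150 BTU/h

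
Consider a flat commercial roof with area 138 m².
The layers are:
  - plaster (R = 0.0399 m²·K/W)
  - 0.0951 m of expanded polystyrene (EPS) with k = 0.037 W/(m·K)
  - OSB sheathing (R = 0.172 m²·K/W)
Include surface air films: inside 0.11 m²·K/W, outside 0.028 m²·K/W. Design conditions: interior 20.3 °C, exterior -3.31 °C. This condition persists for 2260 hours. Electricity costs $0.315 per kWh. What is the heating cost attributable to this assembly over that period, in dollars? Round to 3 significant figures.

794 dollars

0.0951/0.037 = 2.57
R_total = 0.11 + 0.0399 + 2.57 + 0.172 + 0.028 = 2.92 m²·K/W
Q = 138 × (20.3 − (-3.31)) / 2.92 = 1116 W
E = 1116 W × 2260 h / 1000 = 2522 kWh
Cost = 2522 × 0.315 = $794.3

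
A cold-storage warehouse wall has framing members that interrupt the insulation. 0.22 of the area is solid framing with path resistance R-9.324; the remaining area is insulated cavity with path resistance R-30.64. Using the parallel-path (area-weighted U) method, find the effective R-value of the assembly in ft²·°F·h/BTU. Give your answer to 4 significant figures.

U_eff = 0.78/30.64 + 0.22/9.324 = 0.025457 + 0.023595 = 0.049052
R_eff = 1/U_eff = 20.387 ft²·°F·h/BTU

20.39 ft²·°F·h/BTU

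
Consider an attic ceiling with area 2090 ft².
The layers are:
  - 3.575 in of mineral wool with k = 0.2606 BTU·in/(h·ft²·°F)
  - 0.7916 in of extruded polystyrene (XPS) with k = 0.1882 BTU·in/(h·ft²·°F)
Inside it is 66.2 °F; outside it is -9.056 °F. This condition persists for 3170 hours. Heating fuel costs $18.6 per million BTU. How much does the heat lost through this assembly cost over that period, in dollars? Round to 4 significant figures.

517.4 dollars

3.575/0.2606 = 13.718
0.7916/0.1882 = 4.2062
R_total = 13.718 + 4.2062 = 17.925 ft²·°F·h/BTU
Q = 2090 × (66.2 − (-9.056)) / 17.925 = 8774.9 BTU/h
E = 8774.9 × 3170 = 27816000 BTU
Cost = 27816000/10⁶ × 18.6 = $517.38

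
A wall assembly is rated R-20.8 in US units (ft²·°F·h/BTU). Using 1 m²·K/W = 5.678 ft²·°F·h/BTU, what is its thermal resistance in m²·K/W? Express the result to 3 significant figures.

R_SI = 20.8/5.678 = 3.663

3.66 m²·K/W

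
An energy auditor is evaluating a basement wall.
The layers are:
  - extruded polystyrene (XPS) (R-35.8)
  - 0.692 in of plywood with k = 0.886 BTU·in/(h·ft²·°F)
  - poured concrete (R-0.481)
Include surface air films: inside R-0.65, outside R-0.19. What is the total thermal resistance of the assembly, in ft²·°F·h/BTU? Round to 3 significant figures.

0.692/0.886 = 0.781
R_total = 0.65 + 35.8 + 0.781 + 0.481 + 0.19 = 37.9 ft²·°F·h/BTU

37.9 ft²·°F·h/BTU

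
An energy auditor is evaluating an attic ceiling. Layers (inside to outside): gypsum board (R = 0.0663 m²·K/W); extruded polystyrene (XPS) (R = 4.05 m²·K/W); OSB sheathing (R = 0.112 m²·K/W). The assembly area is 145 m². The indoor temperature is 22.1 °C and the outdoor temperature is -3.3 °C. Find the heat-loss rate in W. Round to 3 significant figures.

871 W

R_total = 0.0663 + 4.05 + 0.112 = 4.228 m²·K/W
Q = A·ΔT/R = 145 × (22.1 − (-3.3)) / 4.228 = 871 W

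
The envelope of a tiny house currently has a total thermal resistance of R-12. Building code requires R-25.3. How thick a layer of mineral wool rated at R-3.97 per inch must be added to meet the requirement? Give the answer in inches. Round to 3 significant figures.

ΔR = 25.3 − 12 = 13.3 ft²·°F·h/BTU
L = ΔR / (R/in) = 13.3/3.97 = 3.35 in

3.35 in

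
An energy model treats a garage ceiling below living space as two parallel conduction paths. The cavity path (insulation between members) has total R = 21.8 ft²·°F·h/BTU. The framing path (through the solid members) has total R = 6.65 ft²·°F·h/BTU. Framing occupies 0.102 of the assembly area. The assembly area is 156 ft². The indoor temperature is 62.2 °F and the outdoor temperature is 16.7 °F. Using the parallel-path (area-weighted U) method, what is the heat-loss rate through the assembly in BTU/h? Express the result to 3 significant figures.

U_eff = 0.898/21.8 + 0.102/6.65 = 0.04119 + 0.01534 = 0.05653
R_eff = 1/U_eff = 17.69 ft²·°F·h/BTU
Q = 156 × (62.2 − 16.7) / 17.69 = 401.3 BTU/h

401 BTU/h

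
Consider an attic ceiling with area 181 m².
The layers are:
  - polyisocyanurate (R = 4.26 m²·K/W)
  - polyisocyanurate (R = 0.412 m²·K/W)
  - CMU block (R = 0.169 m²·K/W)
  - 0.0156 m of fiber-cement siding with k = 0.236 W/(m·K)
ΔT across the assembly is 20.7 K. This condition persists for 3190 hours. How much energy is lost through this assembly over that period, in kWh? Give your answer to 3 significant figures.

0.0156/0.236 = 0.0661
R_total = 4.26 + 0.412 + 0.169 + 0.0661 = 4.907 m²·K/W
Q = 181 × 20.7 / 4.907 = 763.5 W
E = 763.5 W × 3190 h / 1000 = 2436 kWh

2440 kWh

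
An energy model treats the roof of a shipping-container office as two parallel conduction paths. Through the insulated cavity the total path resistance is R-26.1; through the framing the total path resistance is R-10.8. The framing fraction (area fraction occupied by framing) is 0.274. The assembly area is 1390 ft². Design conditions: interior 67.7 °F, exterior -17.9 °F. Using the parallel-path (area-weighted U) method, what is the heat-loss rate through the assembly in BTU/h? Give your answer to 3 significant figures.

6330 BTU/h

U_eff = 0.726/26.1 + 0.274/10.8 = 0.02782 + 0.02537 = 0.05319
R_eff = 1/U_eff = 18.8 ft²·°F·h/BTU
Q = 1390 × (67.7 − (-17.9)) / 18.8 = 6328 BTU/h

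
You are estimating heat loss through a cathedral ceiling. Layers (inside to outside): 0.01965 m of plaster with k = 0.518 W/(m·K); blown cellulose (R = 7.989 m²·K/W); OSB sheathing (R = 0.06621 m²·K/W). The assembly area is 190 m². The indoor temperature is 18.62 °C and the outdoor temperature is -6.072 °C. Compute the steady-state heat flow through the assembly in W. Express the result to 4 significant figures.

579.7 W

0.01965/0.518 = 0.037934
R_total = 0.037934 + 7.989 + 0.06621 = 8.0931 m²·K/W
Q = A·ΔT/R = 190 × (18.62 − (-6.072)) / 8.0931 = 579.69 W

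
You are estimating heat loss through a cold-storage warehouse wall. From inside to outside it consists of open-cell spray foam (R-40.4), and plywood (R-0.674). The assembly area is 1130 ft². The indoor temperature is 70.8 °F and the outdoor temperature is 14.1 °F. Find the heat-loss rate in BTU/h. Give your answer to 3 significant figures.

R_total = 40.4 + 0.674 = 41.07 ft²·°F·h/BTU
Q = A·ΔT/R = 1130 × (70.8 − 14.1) / 41.07 = 1560 BTU/h

1560 BTU/h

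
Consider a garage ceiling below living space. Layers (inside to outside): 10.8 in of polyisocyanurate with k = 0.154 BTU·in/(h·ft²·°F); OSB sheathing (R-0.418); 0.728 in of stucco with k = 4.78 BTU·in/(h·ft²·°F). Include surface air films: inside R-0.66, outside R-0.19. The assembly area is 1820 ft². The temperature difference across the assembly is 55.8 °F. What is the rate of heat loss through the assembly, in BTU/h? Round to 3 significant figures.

1420 BTU/h

10.8/0.154 = 70.13
0.728/4.78 = 0.1523
R_total = 0.66 + 70.13 + 0.418 + 0.1523 + 0.19 = 71.55 ft²·°F·h/BTU
Q = A·ΔT/R = 1820 × 55.8 / 71.55 = 1419 BTU/h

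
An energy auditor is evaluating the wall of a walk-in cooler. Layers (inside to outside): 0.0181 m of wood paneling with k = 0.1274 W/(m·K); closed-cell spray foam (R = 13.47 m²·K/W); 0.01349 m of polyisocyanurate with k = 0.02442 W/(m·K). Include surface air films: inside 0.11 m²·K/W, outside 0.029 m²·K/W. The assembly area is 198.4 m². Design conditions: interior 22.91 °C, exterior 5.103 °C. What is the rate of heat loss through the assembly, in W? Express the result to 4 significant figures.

0.0181/0.1274 = 0.14207
0.01349/0.02442 = 0.55242
R_total = 0.11 + 0.14207 + 13.47 + 0.55242 + 0.029 = 14.303 m²·K/W
Q = A·ΔT/R = 198.4 × (22.91 − 5.103) / 14.303 = 247 W

247.0 W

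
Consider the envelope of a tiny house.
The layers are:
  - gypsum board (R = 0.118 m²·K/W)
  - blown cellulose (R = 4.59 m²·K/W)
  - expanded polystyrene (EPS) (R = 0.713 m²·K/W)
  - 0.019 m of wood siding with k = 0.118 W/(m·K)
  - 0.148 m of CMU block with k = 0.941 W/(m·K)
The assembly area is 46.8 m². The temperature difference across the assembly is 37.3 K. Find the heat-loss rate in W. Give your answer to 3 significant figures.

0.019/0.118 = 0.161
0.148/0.941 = 0.1573
R_total = 0.118 + 4.59 + 0.713 + 0.161 + 0.1573 = 5.739 m²·K/W
Q = A·ΔT/R = 46.8 × 37.3 / 5.739 = 304.2 W

304 W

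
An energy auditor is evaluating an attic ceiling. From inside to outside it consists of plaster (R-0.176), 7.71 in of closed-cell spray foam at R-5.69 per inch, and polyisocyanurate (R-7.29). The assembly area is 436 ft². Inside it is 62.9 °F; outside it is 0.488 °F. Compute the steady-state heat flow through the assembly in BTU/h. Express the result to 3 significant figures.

530 BTU/h

7.71 × 5.69 = 43.87
R_total = 0.176 + 43.87 + 7.29 = 51.34 ft²·°F·h/BTU
Q = A·ΔT/R = 436 × (62.9 − 0.488) / 51.34 = 530.1 BTU/h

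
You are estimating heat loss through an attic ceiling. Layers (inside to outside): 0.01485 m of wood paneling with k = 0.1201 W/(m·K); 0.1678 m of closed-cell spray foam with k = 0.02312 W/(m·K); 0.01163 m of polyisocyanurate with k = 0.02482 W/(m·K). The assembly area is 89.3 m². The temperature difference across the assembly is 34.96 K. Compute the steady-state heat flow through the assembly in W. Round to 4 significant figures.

0.01485/0.1201 = 0.12365
0.1678/0.02312 = 7.2578
0.01163/0.02482 = 0.46857
R_total = 0.12365 + 7.2578 + 0.46857 = 7.85 m²·K/W
Q = A·ΔT/R = 89.3 × 34.96 / 7.85 = 397.7 W

397.7 W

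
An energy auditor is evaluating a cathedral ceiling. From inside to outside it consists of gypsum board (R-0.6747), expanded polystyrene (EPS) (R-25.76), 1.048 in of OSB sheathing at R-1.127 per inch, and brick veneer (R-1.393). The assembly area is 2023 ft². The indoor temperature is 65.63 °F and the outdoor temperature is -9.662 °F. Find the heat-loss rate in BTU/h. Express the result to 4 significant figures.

5251 BTU/h

1.048 × 1.127 = 1.1811
R_total = 0.6747 + 25.76 + 1.1811 + 1.393 = 29.009 ft²·°F·h/BTU
Q = A·ΔT/R = 2023 × (65.63 − (-9.662)) / 29.009 = 5250.7 BTU/h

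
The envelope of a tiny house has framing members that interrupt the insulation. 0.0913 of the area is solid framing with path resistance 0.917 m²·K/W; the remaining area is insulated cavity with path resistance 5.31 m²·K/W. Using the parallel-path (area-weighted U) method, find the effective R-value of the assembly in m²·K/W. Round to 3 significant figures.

3.69 m²·K/W

U_eff = 0.9087/5.31 + 0.0913/0.917 = 0.1711 + 0.09956 = 0.2707
R_eff = 1/U_eff = 3.694 m²·K/W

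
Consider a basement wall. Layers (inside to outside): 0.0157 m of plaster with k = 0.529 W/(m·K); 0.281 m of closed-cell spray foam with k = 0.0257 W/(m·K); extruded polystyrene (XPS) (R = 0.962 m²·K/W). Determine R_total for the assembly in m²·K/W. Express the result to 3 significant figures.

0.0157/0.529 = 0.02968
0.281/0.0257 = 10.93
R_total = 0.02968 + 10.93 + 0.962 = 11.93 m²·K/W

11.9 m²·K/W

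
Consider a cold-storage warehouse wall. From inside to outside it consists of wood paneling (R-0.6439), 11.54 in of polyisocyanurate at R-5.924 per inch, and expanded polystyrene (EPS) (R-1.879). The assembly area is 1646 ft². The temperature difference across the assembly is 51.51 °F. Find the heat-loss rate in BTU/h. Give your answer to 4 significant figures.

11.54 × 5.924 = 68.363
R_total = 0.6439 + 68.363 + 1.879 = 70.886 ft²·°F·h/BTU
Q = A·ΔT/R = 1646 × 51.51 / 70.886 = 1196.1 BTU/h

1196 BTU/h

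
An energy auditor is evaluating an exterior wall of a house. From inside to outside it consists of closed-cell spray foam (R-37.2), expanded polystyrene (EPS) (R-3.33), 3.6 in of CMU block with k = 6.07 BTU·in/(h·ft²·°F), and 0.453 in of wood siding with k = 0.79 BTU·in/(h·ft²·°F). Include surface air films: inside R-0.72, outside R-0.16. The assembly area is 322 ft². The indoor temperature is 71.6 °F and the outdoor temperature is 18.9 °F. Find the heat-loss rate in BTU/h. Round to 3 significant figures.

399 BTU/h

3.6/6.07 = 0.5931
0.453/0.79 = 0.5734
R_total = 0.72 + 37.2 + 3.33 + 0.5931 + 0.5734 + 0.16 = 42.58 ft²·°F·h/BTU
Q = A·ΔT/R = 322 × (71.6 − 18.9) / 42.58 = 398.6 BTU/h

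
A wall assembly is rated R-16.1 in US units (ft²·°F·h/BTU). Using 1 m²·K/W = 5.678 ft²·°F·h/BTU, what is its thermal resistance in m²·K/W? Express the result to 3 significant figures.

R_SI = 16.1/5.678 = 2.836

2.84 m²·K/W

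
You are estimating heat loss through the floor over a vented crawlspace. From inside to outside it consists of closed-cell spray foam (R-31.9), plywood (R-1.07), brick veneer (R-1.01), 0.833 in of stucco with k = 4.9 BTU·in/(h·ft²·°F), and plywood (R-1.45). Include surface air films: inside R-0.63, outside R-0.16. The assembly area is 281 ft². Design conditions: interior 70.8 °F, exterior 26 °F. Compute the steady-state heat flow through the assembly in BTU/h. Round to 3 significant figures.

0.833/4.9 = 0.17
R_total = 0.63 + 31.9 + 1.07 + 1.01 + 0.17 + 1.45 + 0.16 = 36.39 ft²·°F·h/BTU
Q = A·ΔT/R = 281 × (70.8 − 26) / 36.39 = 345.9 BTU/h

346 BTU/h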